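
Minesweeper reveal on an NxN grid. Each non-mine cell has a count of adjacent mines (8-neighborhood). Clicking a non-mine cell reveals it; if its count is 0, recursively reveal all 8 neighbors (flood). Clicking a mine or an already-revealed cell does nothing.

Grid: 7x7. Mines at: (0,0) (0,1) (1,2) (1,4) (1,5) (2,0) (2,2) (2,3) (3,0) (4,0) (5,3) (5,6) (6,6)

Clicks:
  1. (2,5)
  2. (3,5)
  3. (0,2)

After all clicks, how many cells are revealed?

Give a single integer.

Click 1 (2,5) count=2: revealed 1 new [(2,5)] -> total=1
Click 2 (3,5) count=0: revealed 8 new [(2,4) (2,6) (3,4) (3,5) (3,6) (4,4) (4,5) (4,6)] -> total=9
Click 3 (0,2) count=2: revealed 1 new [(0,2)] -> total=10

Answer: 10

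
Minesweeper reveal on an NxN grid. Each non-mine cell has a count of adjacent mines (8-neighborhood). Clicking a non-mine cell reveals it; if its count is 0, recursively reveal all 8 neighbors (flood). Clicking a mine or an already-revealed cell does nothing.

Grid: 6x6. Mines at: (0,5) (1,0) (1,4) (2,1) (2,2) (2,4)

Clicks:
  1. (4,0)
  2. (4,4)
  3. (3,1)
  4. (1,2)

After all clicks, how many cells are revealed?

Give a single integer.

Click 1 (4,0) count=0: revealed 18 new [(3,0) (3,1) (3,2) (3,3) (3,4) (3,5) (4,0) (4,1) (4,2) (4,3) (4,4) (4,5) (5,0) (5,1) (5,2) (5,3) (5,4) (5,5)] -> total=18
Click 2 (4,4) count=0: revealed 0 new [(none)] -> total=18
Click 3 (3,1) count=2: revealed 0 new [(none)] -> total=18
Click 4 (1,2) count=2: revealed 1 new [(1,2)] -> total=19

Answer: 19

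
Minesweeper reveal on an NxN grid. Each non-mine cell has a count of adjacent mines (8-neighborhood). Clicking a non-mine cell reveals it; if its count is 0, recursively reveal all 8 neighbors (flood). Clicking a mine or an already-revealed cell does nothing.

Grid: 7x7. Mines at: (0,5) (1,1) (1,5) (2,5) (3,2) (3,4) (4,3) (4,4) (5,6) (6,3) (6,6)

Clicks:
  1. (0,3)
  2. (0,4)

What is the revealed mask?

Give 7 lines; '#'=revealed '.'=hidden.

Click 1 (0,3) count=0: revealed 9 new [(0,2) (0,3) (0,4) (1,2) (1,3) (1,4) (2,2) (2,3) (2,4)] -> total=9
Click 2 (0,4) count=2: revealed 0 new [(none)] -> total=9

Answer: ..###..
..###..
..###..
.......
.......
.......
.......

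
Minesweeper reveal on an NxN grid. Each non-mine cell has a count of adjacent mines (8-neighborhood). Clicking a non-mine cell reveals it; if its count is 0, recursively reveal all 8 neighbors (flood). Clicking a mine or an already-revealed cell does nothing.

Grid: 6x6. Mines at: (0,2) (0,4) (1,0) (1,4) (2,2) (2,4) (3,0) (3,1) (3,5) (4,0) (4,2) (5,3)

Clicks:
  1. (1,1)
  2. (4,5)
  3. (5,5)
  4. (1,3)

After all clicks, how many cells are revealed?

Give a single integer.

Answer: 6

Derivation:
Click 1 (1,1) count=3: revealed 1 new [(1,1)] -> total=1
Click 2 (4,5) count=1: revealed 1 new [(4,5)] -> total=2
Click 3 (5,5) count=0: revealed 3 new [(4,4) (5,4) (5,5)] -> total=5
Click 4 (1,3) count=5: revealed 1 new [(1,3)] -> total=6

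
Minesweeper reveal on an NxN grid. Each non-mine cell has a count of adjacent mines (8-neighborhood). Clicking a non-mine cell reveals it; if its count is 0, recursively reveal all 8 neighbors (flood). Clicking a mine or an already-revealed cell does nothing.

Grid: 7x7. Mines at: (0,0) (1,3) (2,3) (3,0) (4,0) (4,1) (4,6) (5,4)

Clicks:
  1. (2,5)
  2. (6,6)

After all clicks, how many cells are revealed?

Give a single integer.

Click 1 (2,5) count=0: revealed 12 new [(0,4) (0,5) (0,6) (1,4) (1,5) (1,6) (2,4) (2,5) (2,6) (3,4) (3,5) (3,6)] -> total=12
Click 2 (6,6) count=0: revealed 4 new [(5,5) (5,6) (6,5) (6,6)] -> total=16

Answer: 16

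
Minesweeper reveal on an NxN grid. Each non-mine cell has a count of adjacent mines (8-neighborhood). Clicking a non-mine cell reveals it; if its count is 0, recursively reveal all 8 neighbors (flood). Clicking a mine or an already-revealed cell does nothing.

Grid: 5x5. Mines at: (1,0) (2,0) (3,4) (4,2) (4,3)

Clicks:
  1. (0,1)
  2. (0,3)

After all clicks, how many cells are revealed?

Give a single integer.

Click 1 (0,1) count=1: revealed 1 new [(0,1)] -> total=1
Click 2 (0,3) count=0: revealed 14 new [(0,2) (0,3) (0,4) (1,1) (1,2) (1,3) (1,4) (2,1) (2,2) (2,3) (2,4) (3,1) (3,2) (3,3)] -> total=15

Answer: 15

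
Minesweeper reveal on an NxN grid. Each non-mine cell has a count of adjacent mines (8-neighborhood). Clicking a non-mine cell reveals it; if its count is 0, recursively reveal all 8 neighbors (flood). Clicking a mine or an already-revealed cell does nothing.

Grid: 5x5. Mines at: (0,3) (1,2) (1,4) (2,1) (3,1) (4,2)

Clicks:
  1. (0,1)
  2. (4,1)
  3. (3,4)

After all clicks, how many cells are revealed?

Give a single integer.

Click 1 (0,1) count=1: revealed 1 new [(0,1)] -> total=1
Click 2 (4,1) count=2: revealed 1 new [(4,1)] -> total=2
Click 3 (3,4) count=0: revealed 6 new [(2,3) (2,4) (3,3) (3,4) (4,3) (4,4)] -> total=8

Answer: 8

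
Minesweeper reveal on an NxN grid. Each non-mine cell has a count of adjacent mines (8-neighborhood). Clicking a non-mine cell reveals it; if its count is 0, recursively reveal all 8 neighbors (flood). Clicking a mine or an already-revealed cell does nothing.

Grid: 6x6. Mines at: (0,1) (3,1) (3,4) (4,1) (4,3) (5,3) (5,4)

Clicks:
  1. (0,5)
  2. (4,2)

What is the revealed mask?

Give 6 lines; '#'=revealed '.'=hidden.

Answer: ..####
..####
..####
......
..#...
......

Derivation:
Click 1 (0,5) count=0: revealed 12 new [(0,2) (0,3) (0,4) (0,5) (1,2) (1,3) (1,4) (1,5) (2,2) (2,3) (2,4) (2,5)] -> total=12
Click 2 (4,2) count=4: revealed 1 new [(4,2)] -> total=13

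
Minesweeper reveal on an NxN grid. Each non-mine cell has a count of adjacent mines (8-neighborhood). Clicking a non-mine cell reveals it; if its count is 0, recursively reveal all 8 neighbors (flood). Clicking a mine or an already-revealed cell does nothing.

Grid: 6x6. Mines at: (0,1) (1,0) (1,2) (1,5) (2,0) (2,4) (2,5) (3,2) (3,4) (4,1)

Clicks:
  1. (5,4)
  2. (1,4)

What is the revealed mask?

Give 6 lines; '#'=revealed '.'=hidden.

Answer: ......
....#.
......
......
..####
..####

Derivation:
Click 1 (5,4) count=0: revealed 8 new [(4,2) (4,3) (4,4) (4,5) (5,2) (5,3) (5,4) (5,5)] -> total=8
Click 2 (1,4) count=3: revealed 1 new [(1,4)] -> total=9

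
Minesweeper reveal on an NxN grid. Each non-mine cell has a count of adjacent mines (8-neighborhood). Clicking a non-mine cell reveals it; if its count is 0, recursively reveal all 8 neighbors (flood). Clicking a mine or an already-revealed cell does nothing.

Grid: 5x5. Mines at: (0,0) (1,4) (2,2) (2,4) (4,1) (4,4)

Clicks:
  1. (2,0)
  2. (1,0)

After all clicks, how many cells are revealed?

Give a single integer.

Click 1 (2,0) count=0: revealed 6 new [(1,0) (1,1) (2,0) (2,1) (3,0) (3,1)] -> total=6
Click 2 (1,0) count=1: revealed 0 new [(none)] -> total=6

Answer: 6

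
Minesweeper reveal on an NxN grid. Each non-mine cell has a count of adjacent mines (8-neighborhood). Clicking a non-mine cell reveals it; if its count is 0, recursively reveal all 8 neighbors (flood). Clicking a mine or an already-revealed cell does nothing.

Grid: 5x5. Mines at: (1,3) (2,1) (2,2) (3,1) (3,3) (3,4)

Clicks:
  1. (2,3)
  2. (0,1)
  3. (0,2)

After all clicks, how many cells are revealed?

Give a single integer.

Answer: 7

Derivation:
Click 1 (2,3) count=4: revealed 1 new [(2,3)] -> total=1
Click 2 (0,1) count=0: revealed 6 new [(0,0) (0,1) (0,2) (1,0) (1,1) (1,2)] -> total=7
Click 3 (0,2) count=1: revealed 0 new [(none)] -> total=7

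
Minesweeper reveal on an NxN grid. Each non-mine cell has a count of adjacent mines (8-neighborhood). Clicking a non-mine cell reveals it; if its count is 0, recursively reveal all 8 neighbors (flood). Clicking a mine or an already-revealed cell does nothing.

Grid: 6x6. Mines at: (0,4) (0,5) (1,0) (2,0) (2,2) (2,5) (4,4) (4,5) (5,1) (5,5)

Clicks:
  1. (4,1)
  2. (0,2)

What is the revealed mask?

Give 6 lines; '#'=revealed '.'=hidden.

Click 1 (4,1) count=1: revealed 1 new [(4,1)] -> total=1
Click 2 (0,2) count=0: revealed 6 new [(0,1) (0,2) (0,3) (1,1) (1,2) (1,3)] -> total=7

Answer: .###..
.###..
......
......
.#....
......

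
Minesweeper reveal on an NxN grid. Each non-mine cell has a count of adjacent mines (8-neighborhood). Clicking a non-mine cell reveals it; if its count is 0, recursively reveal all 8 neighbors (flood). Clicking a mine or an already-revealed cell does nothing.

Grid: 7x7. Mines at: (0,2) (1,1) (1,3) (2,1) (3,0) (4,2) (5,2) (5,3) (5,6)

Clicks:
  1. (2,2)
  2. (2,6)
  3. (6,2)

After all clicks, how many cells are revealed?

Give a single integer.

Answer: 20

Derivation:
Click 1 (2,2) count=3: revealed 1 new [(2,2)] -> total=1
Click 2 (2,6) count=0: revealed 18 new [(0,4) (0,5) (0,6) (1,4) (1,5) (1,6) (2,3) (2,4) (2,5) (2,6) (3,3) (3,4) (3,5) (3,6) (4,3) (4,4) (4,5) (4,6)] -> total=19
Click 3 (6,2) count=2: revealed 1 new [(6,2)] -> total=20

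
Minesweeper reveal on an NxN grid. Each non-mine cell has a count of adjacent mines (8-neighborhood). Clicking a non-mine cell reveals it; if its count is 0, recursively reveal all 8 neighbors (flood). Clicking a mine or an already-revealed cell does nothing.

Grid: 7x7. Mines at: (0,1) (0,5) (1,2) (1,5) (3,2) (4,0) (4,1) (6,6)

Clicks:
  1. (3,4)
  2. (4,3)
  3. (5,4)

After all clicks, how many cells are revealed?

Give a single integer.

Answer: 26

Derivation:
Click 1 (3,4) count=0: revealed 26 new [(2,3) (2,4) (2,5) (2,6) (3,3) (3,4) (3,5) (3,6) (4,2) (4,3) (4,4) (4,5) (4,6) (5,0) (5,1) (5,2) (5,3) (5,4) (5,5) (5,6) (6,0) (6,1) (6,2) (6,3) (6,4) (6,5)] -> total=26
Click 2 (4,3) count=1: revealed 0 new [(none)] -> total=26
Click 3 (5,4) count=0: revealed 0 new [(none)] -> total=26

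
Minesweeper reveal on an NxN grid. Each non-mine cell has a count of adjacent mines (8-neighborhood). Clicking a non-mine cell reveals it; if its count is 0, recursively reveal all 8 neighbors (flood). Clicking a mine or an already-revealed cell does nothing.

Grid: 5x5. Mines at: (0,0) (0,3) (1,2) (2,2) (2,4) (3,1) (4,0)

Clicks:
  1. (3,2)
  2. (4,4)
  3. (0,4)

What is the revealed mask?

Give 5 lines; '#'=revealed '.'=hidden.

Click 1 (3,2) count=2: revealed 1 new [(3,2)] -> total=1
Click 2 (4,4) count=0: revealed 5 new [(3,3) (3,4) (4,2) (4,3) (4,4)] -> total=6
Click 3 (0,4) count=1: revealed 1 new [(0,4)] -> total=7

Answer: ....#
.....
.....
..###
..###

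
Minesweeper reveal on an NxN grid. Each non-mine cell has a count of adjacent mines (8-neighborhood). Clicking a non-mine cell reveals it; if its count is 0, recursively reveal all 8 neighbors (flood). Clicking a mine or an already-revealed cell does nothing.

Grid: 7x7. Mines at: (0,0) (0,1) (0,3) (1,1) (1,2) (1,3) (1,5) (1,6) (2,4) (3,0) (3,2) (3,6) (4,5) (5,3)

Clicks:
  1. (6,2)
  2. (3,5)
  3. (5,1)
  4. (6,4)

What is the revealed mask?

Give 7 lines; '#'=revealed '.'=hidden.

Answer: .......
.......
.......
.....#.
###....
###....
###.#..

Derivation:
Click 1 (6,2) count=1: revealed 1 new [(6,2)] -> total=1
Click 2 (3,5) count=3: revealed 1 new [(3,5)] -> total=2
Click 3 (5,1) count=0: revealed 8 new [(4,0) (4,1) (4,2) (5,0) (5,1) (5,2) (6,0) (6,1)] -> total=10
Click 4 (6,4) count=1: revealed 1 new [(6,4)] -> total=11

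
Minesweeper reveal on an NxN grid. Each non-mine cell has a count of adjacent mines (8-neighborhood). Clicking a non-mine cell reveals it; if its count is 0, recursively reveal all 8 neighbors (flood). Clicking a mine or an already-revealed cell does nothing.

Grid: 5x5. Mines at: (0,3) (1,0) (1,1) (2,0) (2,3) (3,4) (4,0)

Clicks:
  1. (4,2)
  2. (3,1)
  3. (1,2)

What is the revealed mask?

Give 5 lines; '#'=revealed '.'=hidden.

Click 1 (4,2) count=0: revealed 6 new [(3,1) (3,2) (3,3) (4,1) (4,2) (4,3)] -> total=6
Click 2 (3,1) count=2: revealed 0 new [(none)] -> total=6
Click 3 (1,2) count=3: revealed 1 new [(1,2)] -> total=7

Answer: .....
..#..
.....
.###.
.###.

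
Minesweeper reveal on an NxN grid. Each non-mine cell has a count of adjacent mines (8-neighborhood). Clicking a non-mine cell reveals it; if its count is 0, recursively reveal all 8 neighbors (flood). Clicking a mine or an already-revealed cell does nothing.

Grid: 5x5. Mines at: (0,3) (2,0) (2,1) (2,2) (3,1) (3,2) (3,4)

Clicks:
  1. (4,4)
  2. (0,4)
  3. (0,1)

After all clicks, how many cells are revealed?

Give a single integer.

Answer: 8

Derivation:
Click 1 (4,4) count=1: revealed 1 new [(4,4)] -> total=1
Click 2 (0,4) count=1: revealed 1 new [(0,4)] -> total=2
Click 3 (0,1) count=0: revealed 6 new [(0,0) (0,1) (0,2) (1,0) (1,1) (1,2)] -> total=8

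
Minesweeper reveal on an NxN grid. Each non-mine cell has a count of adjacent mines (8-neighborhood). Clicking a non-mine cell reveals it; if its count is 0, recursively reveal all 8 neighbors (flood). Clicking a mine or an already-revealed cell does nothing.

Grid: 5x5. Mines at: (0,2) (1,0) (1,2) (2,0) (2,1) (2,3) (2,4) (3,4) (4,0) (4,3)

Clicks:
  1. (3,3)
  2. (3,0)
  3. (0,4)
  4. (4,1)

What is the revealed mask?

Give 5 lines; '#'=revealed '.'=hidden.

Answer: ...##
...##
.....
#..#.
.#...

Derivation:
Click 1 (3,3) count=4: revealed 1 new [(3,3)] -> total=1
Click 2 (3,0) count=3: revealed 1 new [(3,0)] -> total=2
Click 3 (0,4) count=0: revealed 4 new [(0,3) (0,4) (1,3) (1,4)] -> total=6
Click 4 (4,1) count=1: revealed 1 new [(4,1)] -> total=7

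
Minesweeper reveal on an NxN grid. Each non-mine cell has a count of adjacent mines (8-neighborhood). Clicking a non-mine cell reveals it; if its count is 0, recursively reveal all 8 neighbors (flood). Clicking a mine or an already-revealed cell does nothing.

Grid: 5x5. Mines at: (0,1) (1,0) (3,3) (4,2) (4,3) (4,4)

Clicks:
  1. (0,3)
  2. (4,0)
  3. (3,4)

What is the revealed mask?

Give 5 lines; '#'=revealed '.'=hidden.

Click 1 (0,3) count=0: revealed 9 new [(0,2) (0,3) (0,4) (1,2) (1,3) (1,4) (2,2) (2,3) (2,4)] -> total=9
Click 2 (4,0) count=0: revealed 6 new [(2,0) (2,1) (3,0) (3,1) (4,0) (4,1)] -> total=15
Click 3 (3,4) count=3: revealed 1 new [(3,4)] -> total=16

Answer: ..###
..###
#####
##..#
##...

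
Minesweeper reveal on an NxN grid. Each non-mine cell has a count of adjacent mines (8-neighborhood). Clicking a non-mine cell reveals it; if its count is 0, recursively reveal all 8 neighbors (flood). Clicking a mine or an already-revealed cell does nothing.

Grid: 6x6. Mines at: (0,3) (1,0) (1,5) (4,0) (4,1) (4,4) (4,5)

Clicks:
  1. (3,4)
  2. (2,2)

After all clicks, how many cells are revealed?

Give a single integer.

Answer: 12

Derivation:
Click 1 (3,4) count=2: revealed 1 new [(3,4)] -> total=1
Click 2 (2,2) count=0: revealed 11 new [(1,1) (1,2) (1,3) (1,4) (2,1) (2,2) (2,3) (2,4) (3,1) (3,2) (3,3)] -> total=12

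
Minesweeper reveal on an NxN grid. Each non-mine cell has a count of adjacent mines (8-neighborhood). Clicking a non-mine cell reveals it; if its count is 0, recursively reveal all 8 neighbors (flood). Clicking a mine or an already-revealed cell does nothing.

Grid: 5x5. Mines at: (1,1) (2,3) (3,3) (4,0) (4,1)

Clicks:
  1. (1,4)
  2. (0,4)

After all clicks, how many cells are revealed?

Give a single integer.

Click 1 (1,4) count=1: revealed 1 new [(1,4)] -> total=1
Click 2 (0,4) count=0: revealed 5 new [(0,2) (0,3) (0,4) (1,2) (1,3)] -> total=6

Answer: 6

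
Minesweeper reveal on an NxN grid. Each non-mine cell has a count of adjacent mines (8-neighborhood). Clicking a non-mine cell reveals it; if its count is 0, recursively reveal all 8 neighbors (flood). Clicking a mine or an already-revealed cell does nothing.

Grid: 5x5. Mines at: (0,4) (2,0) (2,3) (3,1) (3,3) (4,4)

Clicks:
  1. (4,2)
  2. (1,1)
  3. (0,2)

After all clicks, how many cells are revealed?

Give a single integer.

Answer: 9

Derivation:
Click 1 (4,2) count=2: revealed 1 new [(4,2)] -> total=1
Click 2 (1,1) count=1: revealed 1 new [(1,1)] -> total=2
Click 3 (0,2) count=0: revealed 7 new [(0,0) (0,1) (0,2) (0,3) (1,0) (1,2) (1,3)] -> total=9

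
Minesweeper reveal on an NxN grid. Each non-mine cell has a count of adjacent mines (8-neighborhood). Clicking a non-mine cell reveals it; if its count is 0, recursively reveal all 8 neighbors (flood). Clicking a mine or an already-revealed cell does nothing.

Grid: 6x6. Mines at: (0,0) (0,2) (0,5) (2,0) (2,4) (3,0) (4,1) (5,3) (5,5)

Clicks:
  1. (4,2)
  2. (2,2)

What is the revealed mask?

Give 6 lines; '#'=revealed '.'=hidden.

Click 1 (4,2) count=2: revealed 1 new [(4,2)] -> total=1
Click 2 (2,2) count=0: revealed 9 new [(1,1) (1,2) (1,3) (2,1) (2,2) (2,3) (3,1) (3,2) (3,3)] -> total=10

Answer: ......
.###..
.###..
.###..
..#...
......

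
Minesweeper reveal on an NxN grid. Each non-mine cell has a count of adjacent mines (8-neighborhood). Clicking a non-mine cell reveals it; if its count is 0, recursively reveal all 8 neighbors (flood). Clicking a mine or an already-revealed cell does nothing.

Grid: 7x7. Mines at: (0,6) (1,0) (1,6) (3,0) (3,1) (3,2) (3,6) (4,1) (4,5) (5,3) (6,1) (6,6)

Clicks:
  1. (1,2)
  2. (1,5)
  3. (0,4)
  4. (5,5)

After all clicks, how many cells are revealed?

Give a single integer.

Answer: 19

Derivation:
Click 1 (1,2) count=0: revealed 18 new [(0,1) (0,2) (0,3) (0,4) (0,5) (1,1) (1,2) (1,3) (1,4) (1,5) (2,1) (2,2) (2,3) (2,4) (2,5) (3,3) (3,4) (3,5)] -> total=18
Click 2 (1,5) count=2: revealed 0 new [(none)] -> total=18
Click 3 (0,4) count=0: revealed 0 new [(none)] -> total=18
Click 4 (5,5) count=2: revealed 1 new [(5,5)] -> total=19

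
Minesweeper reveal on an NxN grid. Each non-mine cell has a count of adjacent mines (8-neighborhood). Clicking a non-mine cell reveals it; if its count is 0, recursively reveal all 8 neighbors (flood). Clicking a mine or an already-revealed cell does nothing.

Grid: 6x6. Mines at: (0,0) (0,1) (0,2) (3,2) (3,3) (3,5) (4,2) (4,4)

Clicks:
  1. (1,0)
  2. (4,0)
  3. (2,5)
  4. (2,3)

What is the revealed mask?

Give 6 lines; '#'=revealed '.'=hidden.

Click 1 (1,0) count=2: revealed 1 new [(1,0)] -> total=1
Click 2 (4,0) count=0: revealed 9 new [(1,1) (2,0) (2,1) (3,0) (3,1) (4,0) (4,1) (5,0) (5,1)] -> total=10
Click 3 (2,5) count=1: revealed 1 new [(2,5)] -> total=11
Click 4 (2,3) count=2: revealed 1 new [(2,3)] -> total=12

Answer: ......
##....
##.#.#
##....
##....
##....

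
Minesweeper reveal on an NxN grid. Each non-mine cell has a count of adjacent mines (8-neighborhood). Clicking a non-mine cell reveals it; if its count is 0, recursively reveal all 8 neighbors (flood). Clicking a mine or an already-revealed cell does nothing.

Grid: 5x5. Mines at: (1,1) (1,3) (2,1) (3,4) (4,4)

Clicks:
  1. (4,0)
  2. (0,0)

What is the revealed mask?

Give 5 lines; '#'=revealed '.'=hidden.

Click 1 (4,0) count=0: revealed 8 new [(3,0) (3,1) (3,2) (3,3) (4,0) (4,1) (4,2) (4,3)] -> total=8
Click 2 (0,0) count=1: revealed 1 new [(0,0)] -> total=9

Answer: #....
.....
.....
####.
####.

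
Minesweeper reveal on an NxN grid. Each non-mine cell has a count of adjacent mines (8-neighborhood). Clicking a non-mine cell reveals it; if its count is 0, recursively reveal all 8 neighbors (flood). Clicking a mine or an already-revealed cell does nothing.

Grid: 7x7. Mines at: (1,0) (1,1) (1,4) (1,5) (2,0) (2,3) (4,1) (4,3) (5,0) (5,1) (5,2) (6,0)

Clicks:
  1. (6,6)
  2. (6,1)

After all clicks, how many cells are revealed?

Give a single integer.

Click 1 (6,6) count=0: revealed 17 new [(2,4) (2,5) (2,6) (3,4) (3,5) (3,6) (4,4) (4,5) (4,6) (5,3) (5,4) (5,5) (5,6) (6,3) (6,4) (6,5) (6,6)] -> total=17
Click 2 (6,1) count=4: revealed 1 new [(6,1)] -> total=18

Answer: 18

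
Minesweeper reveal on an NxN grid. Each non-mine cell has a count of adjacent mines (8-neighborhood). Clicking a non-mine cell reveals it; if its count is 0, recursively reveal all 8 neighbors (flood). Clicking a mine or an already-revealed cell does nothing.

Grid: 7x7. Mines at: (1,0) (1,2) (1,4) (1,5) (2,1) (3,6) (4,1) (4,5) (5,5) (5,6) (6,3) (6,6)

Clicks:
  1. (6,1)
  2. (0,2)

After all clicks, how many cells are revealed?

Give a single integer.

Answer: 7

Derivation:
Click 1 (6,1) count=0: revealed 6 new [(5,0) (5,1) (5,2) (6,0) (6,1) (6,2)] -> total=6
Click 2 (0,2) count=1: revealed 1 new [(0,2)] -> total=7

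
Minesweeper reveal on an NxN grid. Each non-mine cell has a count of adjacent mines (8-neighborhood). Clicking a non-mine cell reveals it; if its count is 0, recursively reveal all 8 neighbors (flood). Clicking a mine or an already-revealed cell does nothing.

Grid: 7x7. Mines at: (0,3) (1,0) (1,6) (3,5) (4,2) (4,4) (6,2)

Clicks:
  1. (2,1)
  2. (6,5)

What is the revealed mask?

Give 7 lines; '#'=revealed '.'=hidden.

Click 1 (2,1) count=1: revealed 1 new [(2,1)] -> total=1
Click 2 (6,5) count=0: revealed 10 new [(4,5) (4,6) (5,3) (5,4) (5,5) (5,6) (6,3) (6,4) (6,5) (6,6)] -> total=11

Answer: .......
.......
.#.....
.......
.....##
...####
...####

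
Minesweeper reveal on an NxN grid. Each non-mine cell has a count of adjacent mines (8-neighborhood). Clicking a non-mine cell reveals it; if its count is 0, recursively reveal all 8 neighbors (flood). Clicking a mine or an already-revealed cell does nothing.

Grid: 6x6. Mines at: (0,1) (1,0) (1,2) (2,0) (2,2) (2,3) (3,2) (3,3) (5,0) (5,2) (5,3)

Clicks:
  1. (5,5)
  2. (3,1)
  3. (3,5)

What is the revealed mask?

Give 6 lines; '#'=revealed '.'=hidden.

Answer: ...###
...###
....##
.#..##
....##
....##

Derivation:
Click 1 (5,5) count=0: revealed 14 new [(0,3) (0,4) (0,5) (1,3) (1,4) (1,5) (2,4) (2,5) (3,4) (3,5) (4,4) (4,5) (5,4) (5,5)] -> total=14
Click 2 (3,1) count=3: revealed 1 new [(3,1)] -> total=15
Click 3 (3,5) count=0: revealed 0 new [(none)] -> total=15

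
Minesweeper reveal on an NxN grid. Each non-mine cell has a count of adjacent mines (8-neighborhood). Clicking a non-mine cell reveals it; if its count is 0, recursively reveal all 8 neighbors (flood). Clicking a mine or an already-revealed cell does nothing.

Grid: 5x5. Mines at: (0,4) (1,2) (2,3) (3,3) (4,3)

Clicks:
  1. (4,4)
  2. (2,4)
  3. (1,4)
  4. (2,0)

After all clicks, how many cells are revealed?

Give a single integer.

Answer: 16

Derivation:
Click 1 (4,4) count=2: revealed 1 new [(4,4)] -> total=1
Click 2 (2,4) count=2: revealed 1 new [(2,4)] -> total=2
Click 3 (1,4) count=2: revealed 1 new [(1,4)] -> total=3
Click 4 (2,0) count=0: revealed 13 new [(0,0) (0,1) (1,0) (1,1) (2,0) (2,1) (2,2) (3,0) (3,1) (3,2) (4,0) (4,1) (4,2)] -> total=16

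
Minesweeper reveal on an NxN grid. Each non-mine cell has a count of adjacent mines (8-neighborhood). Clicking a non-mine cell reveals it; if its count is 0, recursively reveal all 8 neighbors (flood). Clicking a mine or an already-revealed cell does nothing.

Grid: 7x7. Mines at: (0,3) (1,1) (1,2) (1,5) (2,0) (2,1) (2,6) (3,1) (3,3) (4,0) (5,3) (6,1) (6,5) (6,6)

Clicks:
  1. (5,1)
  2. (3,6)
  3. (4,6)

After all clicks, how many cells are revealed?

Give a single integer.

Answer: 10

Derivation:
Click 1 (5,1) count=2: revealed 1 new [(5,1)] -> total=1
Click 2 (3,6) count=1: revealed 1 new [(3,6)] -> total=2
Click 3 (4,6) count=0: revealed 8 new [(3,4) (3,5) (4,4) (4,5) (4,6) (5,4) (5,5) (5,6)] -> total=10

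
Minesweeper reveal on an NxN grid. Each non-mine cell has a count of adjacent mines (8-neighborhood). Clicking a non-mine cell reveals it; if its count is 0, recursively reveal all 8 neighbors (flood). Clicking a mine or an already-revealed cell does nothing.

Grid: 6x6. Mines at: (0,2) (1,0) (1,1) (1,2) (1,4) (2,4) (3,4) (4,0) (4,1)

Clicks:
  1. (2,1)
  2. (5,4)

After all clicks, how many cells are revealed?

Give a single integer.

Click 1 (2,1) count=3: revealed 1 new [(2,1)] -> total=1
Click 2 (5,4) count=0: revealed 8 new [(4,2) (4,3) (4,4) (4,5) (5,2) (5,3) (5,4) (5,5)] -> total=9

Answer: 9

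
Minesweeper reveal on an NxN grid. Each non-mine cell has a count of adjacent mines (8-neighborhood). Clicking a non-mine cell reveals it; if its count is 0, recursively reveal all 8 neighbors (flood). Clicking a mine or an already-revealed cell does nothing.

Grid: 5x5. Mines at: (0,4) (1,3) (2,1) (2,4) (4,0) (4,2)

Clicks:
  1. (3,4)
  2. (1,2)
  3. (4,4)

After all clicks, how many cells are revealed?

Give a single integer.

Answer: 5

Derivation:
Click 1 (3,4) count=1: revealed 1 new [(3,4)] -> total=1
Click 2 (1,2) count=2: revealed 1 new [(1,2)] -> total=2
Click 3 (4,4) count=0: revealed 3 new [(3,3) (4,3) (4,4)] -> total=5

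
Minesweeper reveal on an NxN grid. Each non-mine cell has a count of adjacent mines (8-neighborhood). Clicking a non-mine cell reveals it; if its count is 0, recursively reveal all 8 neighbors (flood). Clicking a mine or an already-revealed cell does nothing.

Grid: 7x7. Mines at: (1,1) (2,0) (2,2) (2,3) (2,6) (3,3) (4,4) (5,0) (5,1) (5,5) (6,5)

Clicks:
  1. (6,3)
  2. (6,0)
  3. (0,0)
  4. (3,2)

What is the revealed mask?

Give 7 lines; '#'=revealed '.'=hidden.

Answer: #......
.......
.......
..#....
.......
..###..
#.###..

Derivation:
Click 1 (6,3) count=0: revealed 6 new [(5,2) (5,3) (5,4) (6,2) (6,3) (6,4)] -> total=6
Click 2 (6,0) count=2: revealed 1 new [(6,0)] -> total=7
Click 3 (0,0) count=1: revealed 1 new [(0,0)] -> total=8
Click 4 (3,2) count=3: revealed 1 new [(3,2)] -> total=9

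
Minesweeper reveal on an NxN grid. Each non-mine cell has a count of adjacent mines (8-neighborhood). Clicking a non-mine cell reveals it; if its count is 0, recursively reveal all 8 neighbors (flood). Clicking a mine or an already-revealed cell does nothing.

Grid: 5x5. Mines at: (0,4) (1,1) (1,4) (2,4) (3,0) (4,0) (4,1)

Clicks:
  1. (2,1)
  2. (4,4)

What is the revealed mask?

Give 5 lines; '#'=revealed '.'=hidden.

Answer: .....
.....
.#...
..###
..###

Derivation:
Click 1 (2,1) count=2: revealed 1 new [(2,1)] -> total=1
Click 2 (4,4) count=0: revealed 6 new [(3,2) (3,3) (3,4) (4,2) (4,3) (4,4)] -> total=7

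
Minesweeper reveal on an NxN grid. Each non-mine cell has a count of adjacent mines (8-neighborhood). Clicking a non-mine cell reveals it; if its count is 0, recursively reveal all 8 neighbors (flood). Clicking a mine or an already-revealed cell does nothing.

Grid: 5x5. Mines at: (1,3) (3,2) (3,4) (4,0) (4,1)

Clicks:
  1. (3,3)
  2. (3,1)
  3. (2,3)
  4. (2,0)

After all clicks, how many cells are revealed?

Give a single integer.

Click 1 (3,3) count=2: revealed 1 new [(3,3)] -> total=1
Click 2 (3,1) count=3: revealed 1 new [(3,1)] -> total=2
Click 3 (2,3) count=3: revealed 1 new [(2,3)] -> total=3
Click 4 (2,0) count=0: revealed 10 new [(0,0) (0,1) (0,2) (1,0) (1,1) (1,2) (2,0) (2,1) (2,2) (3,0)] -> total=13

Answer: 13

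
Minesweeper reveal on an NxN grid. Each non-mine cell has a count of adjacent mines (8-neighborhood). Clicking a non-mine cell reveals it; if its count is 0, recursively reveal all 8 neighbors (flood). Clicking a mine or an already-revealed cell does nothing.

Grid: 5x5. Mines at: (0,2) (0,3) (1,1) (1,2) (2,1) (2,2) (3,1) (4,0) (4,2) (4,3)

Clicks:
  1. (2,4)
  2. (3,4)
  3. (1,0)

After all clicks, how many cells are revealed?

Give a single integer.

Click 1 (2,4) count=0: revealed 6 new [(1,3) (1,4) (2,3) (2,4) (3,3) (3,4)] -> total=6
Click 2 (3,4) count=1: revealed 0 new [(none)] -> total=6
Click 3 (1,0) count=2: revealed 1 new [(1,0)] -> total=7

Answer: 7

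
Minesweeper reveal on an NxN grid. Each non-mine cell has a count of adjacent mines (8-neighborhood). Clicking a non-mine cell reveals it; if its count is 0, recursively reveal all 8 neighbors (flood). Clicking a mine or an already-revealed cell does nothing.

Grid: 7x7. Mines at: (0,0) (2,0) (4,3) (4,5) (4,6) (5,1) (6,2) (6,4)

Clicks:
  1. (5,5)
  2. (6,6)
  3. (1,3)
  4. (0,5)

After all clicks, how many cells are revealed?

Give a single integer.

Answer: 28

Derivation:
Click 1 (5,5) count=3: revealed 1 new [(5,5)] -> total=1
Click 2 (6,6) count=0: revealed 3 new [(5,6) (6,5) (6,6)] -> total=4
Click 3 (1,3) count=0: revealed 24 new [(0,1) (0,2) (0,3) (0,4) (0,5) (0,6) (1,1) (1,2) (1,3) (1,4) (1,5) (1,6) (2,1) (2,2) (2,3) (2,4) (2,5) (2,6) (3,1) (3,2) (3,3) (3,4) (3,5) (3,6)] -> total=28
Click 4 (0,5) count=0: revealed 0 new [(none)] -> total=28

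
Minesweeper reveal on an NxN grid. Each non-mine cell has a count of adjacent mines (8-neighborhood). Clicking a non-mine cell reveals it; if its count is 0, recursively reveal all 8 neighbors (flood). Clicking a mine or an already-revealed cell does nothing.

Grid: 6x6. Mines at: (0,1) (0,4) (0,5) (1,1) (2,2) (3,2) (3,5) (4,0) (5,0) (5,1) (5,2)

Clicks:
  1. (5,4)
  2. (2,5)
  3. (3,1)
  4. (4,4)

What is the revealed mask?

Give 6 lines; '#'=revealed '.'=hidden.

Click 1 (5,4) count=0: revealed 6 new [(4,3) (4,4) (4,5) (5,3) (5,4) (5,5)] -> total=6
Click 2 (2,5) count=1: revealed 1 new [(2,5)] -> total=7
Click 3 (3,1) count=3: revealed 1 new [(3,1)] -> total=8
Click 4 (4,4) count=1: revealed 0 new [(none)] -> total=8

Answer: ......
......
.....#
.#....
...###
...###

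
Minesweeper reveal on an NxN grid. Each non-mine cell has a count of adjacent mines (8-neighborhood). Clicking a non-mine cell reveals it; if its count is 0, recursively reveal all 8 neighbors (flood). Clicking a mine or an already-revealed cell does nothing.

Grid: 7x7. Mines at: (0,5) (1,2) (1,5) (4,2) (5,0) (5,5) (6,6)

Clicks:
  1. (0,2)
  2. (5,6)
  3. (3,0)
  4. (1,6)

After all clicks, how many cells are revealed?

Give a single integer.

Answer: 13

Derivation:
Click 1 (0,2) count=1: revealed 1 new [(0,2)] -> total=1
Click 2 (5,6) count=2: revealed 1 new [(5,6)] -> total=2
Click 3 (3,0) count=0: revealed 10 new [(0,0) (0,1) (1,0) (1,1) (2,0) (2,1) (3,0) (3,1) (4,0) (4,1)] -> total=12
Click 4 (1,6) count=2: revealed 1 new [(1,6)] -> total=13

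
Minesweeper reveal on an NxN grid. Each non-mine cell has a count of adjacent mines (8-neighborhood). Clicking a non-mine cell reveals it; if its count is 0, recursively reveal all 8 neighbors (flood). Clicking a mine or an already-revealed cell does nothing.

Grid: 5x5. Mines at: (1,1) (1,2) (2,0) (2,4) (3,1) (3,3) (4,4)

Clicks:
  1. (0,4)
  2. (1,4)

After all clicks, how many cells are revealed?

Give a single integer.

Answer: 4

Derivation:
Click 1 (0,4) count=0: revealed 4 new [(0,3) (0,4) (1,3) (1,4)] -> total=4
Click 2 (1,4) count=1: revealed 0 new [(none)] -> total=4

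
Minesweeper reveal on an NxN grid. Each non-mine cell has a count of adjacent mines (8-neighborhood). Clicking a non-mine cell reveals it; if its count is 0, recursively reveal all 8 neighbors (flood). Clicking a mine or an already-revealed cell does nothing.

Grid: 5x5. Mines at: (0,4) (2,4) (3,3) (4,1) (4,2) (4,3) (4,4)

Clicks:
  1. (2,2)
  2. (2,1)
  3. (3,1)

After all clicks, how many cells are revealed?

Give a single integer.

Answer: 15

Derivation:
Click 1 (2,2) count=1: revealed 1 new [(2,2)] -> total=1
Click 2 (2,1) count=0: revealed 14 new [(0,0) (0,1) (0,2) (0,3) (1,0) (1,1) (1,2) (1,3) (2,0) (2,1) (2,3) (3,0) (3,1) (3,2)] -> total=15
Click 3 (3,1) count=2: revealed 0 new [(none)] -> total=15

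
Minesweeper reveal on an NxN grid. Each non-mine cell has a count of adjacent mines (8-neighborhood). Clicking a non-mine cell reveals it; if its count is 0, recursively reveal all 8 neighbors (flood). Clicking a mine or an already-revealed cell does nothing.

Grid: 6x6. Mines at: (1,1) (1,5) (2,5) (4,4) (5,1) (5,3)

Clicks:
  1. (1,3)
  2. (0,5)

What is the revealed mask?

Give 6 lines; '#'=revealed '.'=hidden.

Answer: ..####
..###.
#####.
#####.
####..
......

Derivation:
Click 1 (1,3) count=0: revealed 20 new [(0,2) (0,3) (0,4) (1,2) (1,3) (1,4) (2,0) (2,1) (2,2) (2,3) (2,4) (3,0) (3,1) (3,2) (3,3) (3,4) (4,0) (4,1) (4,2) (4,3)] -> total=20
Click 2 (0,5) count=1: revealed 1 new [(0,5)] -> total=21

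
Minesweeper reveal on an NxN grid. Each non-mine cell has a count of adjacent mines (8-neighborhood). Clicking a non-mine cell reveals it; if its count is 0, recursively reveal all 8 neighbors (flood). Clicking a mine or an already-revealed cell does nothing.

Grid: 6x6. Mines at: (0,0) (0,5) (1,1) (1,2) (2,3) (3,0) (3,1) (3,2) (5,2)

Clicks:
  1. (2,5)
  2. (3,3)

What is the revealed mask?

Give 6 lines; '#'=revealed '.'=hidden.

Click 1 (2,5) count=0: revealed 13 new [(1,4) (1,5) (2,4) (2,5) (3,3) (3,4) (3,5) (4,3) (4,4) (4,5) (5,3) (5,4) (5,5)] -> total=13
Click 2 (3,3) count=2: revealed 0 new [(none)] -> total=13

Answer: ......
....##
....##
...###
...###
...###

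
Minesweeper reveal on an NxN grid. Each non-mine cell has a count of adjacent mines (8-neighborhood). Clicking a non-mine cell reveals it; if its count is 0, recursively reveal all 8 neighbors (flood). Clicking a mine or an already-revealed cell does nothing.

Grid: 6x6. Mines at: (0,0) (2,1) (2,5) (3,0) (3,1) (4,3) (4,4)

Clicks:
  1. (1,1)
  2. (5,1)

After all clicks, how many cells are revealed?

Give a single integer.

Answer: 7

Derivation:
Click 1 (1,1) count=2: revealed 1 new [(1,1)] -> total=1
Click 2 (5,1) count=0: revealed 6 new [(4,0) (4,1) (4,2) (5,0) (5,1) (5,2)] -> total=7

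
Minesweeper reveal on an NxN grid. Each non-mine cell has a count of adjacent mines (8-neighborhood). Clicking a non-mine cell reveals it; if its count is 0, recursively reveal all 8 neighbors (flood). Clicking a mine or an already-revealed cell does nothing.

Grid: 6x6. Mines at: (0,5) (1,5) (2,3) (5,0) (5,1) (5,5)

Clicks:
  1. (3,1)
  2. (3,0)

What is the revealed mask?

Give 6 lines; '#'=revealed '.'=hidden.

Click 1 (3,1) count=0: revealed 19 new [(0,0) (0,1) (0,2) (0,3) (0,4) (1,0) (1,1) (1,2) (1,3) (1,4) (2,0) (2,1) (2,2) (3,0) (3,1) (3,2) (4,0) (4,1) (4,2)] -> total=19
Click 2 (3,0) count=0: revealed 0 new [(none)] -> total=19

Answer: #####.
#####.
###...
###...
###...
......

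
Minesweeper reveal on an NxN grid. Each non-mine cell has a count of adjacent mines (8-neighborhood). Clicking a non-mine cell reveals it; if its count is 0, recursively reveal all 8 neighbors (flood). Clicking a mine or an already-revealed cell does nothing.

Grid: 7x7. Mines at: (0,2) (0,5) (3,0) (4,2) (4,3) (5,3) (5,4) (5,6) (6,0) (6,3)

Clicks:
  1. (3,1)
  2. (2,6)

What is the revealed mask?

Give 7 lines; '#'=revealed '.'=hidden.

Click 1 (3,1) count=2: revealed 1 new [(3,1)] -> total=1
Click 2 (2,6) count=0: revealed 20 new [(1,1) (1,2) (1,3) (1,4) (1,5) (1,6) (2,1) (2,2) (2,3) (2,4) (2,5) (2,6) (3,2) (3,3) (3,4) (3,5) (3,6) (4,4) (4,5) (4,6)] -> total=21

Answer: .......
.######
.######
.######
....###
.......
.......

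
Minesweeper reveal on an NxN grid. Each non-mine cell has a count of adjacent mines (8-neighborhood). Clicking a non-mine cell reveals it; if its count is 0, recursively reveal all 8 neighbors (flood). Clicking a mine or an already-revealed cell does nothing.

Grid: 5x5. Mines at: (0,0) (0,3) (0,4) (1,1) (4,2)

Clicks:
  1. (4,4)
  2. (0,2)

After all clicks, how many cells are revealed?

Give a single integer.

Answer: 12

Derivation:
Click 1 (4,4) count=0: revealed 11 new [(1,2) (1,3) (1,4) (2,2) (2,3) (2,4) (3,2) (3,3) (3,4) (4,3) (4,4)] -> total=11
Click 2 (0,2) count=2: revealed 1 new [(0,2)] -> total=12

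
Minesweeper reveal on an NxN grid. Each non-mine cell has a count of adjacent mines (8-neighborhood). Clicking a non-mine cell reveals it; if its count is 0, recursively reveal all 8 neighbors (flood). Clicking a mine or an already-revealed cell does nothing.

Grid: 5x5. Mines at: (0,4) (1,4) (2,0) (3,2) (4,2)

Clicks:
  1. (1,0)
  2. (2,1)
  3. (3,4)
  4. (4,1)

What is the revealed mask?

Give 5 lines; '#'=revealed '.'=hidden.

Click 1 (1,0) count=1: revealed 1 new [(1,0)] -> total=1
Click 2 (2,1) count=2: revealed 1 new [(2,1)] -> total=2
Click 3 (3,4) count=0: revealed 6 new [(2,3) (2,4) (3,3) (3,4) (4,3) (4,4)] -> total=8
Click 4 (4,1) count=2: revealed 1 new [(4,1)] -> total=9

Answer: .....
#....
.#.##
...##
.#.##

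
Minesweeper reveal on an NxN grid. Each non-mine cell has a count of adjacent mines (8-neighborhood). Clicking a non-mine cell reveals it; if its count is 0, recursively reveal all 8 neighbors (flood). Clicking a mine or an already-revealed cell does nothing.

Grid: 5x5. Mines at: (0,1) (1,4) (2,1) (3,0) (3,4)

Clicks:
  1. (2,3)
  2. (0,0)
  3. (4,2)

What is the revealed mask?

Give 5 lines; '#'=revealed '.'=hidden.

Answer: #....
.....
...#.
.###.
.###.

Derivation:
Click 1 (2,3) count=2: revealed 1 new [(2,3)] -> total=1
Click 2 (0,0) count=1: revealed 1 new [(0,0)] -> total=2
Click 3 (4,2) count=0: revealed 6 new [(3,1) (3,2) (3,3) (4,1) (4,2) (4,3)] -> total=8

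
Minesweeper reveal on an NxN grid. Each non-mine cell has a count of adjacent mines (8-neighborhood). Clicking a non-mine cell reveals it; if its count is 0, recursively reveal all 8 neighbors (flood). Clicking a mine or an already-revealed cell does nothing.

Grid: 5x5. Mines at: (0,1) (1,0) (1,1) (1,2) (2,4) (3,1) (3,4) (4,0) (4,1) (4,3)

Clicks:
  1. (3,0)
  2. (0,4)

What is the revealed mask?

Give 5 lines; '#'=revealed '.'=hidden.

Answer: ...##
...##
.....
#....
.....

Derivation:
Click 1 (3,0) count=3: revealed 1 new [(3,0)] -> total=1
Click 2 (0,4) count=0: revealed 4 new [(0,3) (0,4) (1,3) (1,4)] -> total=5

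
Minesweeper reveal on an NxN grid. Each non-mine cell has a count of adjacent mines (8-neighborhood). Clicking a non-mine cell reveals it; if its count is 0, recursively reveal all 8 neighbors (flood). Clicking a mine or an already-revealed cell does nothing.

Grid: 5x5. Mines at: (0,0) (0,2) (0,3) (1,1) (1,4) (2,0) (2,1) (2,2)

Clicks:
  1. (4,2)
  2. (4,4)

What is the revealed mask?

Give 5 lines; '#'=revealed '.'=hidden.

Click 1 (4,2) count=0: revealed 12 new [(2,3) (2,4) (3,0) (3,1) (3,2) (3,3) (3,4) (4,0) (4,1) (4,2) (4,3) (4,4)] -> total=12
Click 2 (4,4) count=0: revealed 0 new [(none)] -> total=12

Answer: .....
.....
...##
#####
#####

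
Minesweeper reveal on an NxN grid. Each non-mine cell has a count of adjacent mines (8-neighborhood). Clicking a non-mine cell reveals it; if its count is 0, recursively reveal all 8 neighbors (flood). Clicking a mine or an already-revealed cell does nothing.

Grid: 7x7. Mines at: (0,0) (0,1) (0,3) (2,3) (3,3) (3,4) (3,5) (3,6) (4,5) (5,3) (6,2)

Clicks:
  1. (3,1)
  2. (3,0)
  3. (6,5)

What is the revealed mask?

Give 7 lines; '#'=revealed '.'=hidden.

Click 1 (3,1) count=0: revealed 17 new [(1,0) (1,1) (1,2) (2,0) (2,1) (2,2) (3,0) (3,1) (3,2) (4,0) (4,1) (4,2) (5,0) (5,1) (5,2) (6,0) (6,1)] -> total=17
Click 2 (3,0) count=0: revealed 0 new [(none)] -> total=17
Click 3 (6,5) count=0: revealed 6 new [(5,4) (5,5) (5,6) (6,4) (6,5) (6,6)] -> total=23

Answer: .......
###....
###....
###....
###....
###.###
##..###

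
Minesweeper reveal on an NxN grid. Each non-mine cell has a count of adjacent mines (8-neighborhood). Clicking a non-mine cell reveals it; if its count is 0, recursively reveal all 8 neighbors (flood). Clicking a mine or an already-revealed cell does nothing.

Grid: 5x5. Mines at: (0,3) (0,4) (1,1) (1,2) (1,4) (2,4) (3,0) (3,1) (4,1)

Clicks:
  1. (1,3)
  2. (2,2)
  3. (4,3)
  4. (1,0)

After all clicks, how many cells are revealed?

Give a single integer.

Click 1 (1,3) count=5: revealed 1 new [(1,3)] -> total=1
Click 2 (2,2) count=3: revealed 1 new [(2,2)] -> total=2
Click 3 (4,3) count=0: revealed 6 new [(3,2) (3,3) (3,4) (4,2) (4,3) (4,4)] -> total=8
Click 4 (1,0) count=1: revealed 1 new [(1,0)] -> total=9

Answer: 9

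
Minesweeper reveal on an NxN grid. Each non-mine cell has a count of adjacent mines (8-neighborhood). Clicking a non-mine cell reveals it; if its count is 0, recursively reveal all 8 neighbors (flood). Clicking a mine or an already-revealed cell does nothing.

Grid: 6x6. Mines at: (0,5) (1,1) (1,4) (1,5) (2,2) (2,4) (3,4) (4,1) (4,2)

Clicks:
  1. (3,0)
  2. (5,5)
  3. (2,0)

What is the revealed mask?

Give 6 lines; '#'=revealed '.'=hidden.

Click 1 (3,0) count=1: revealed 1 new [(3,0)] -> total=1
Click 2 (5,5) count=0: revealed 6 new [(4,3) (4,4) (4,5) (5,3) (5,4) (5,5)] -> total=7
Click 3 (2,0) count=1: revealed 1 new [(2,0)] -> total=8

Answer: ......
......
#.....
#.....
...###
...###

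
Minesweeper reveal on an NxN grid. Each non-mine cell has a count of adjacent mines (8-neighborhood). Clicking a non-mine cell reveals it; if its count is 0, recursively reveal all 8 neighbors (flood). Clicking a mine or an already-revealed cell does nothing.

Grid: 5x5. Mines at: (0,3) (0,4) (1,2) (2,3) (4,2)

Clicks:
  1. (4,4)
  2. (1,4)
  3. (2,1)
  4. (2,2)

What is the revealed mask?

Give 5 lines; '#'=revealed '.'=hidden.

Click 1 (4,4) count=0: revealed 4 new [(3,3) (3,4) (4,3) (4,4)] -> total=4
Click 2 (1,4) count=3: revealed 1 new [(1,4)] -> total=5
Click 3 (2,1) count=1: revealed 1 new [(2,1)] -> total=6
Click 4 (2,2) count=2: revealed 1 new [(2,2)] -> total=7

Answer: .....
....#
.##..
...##
...##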